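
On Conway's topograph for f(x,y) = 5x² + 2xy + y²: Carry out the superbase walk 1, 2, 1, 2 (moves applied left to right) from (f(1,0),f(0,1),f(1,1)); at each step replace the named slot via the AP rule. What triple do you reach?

start (5,1,8) = (f(1,0),f(0,1),f(1,1))
replace slot 1: 2·(1+8) − 5 = 13 → (13,1,8)
replace slot 2: 2·(13+8) − 1 = 41 → (13,41,8)
replace slot 1: 2·(41+8) − 13 = 85 → (85,41,8)
replace slot 2: 2·(85+8) − 41 = 145 → (85,145,8)

85,145,8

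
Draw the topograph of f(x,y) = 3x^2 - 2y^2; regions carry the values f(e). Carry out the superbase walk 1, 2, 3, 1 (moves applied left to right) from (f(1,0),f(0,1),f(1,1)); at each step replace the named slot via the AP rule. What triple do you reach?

start (3,-2,1) = (f(1,0),f(0,1),f(1,1))
replace slot 1: 2·((-2)+1) − 3 = -5 → (-5,-2,1)
replace slot 2: 2·((-5)+1) − (-2) = -6 → (-5,-6,1)
replace slot 3: 2·((-5)+(-6)) − 1 = -23 → (-5,-6,-23)
replace slot 1: 2·((-6)+(-23)) − (-5) = -53 → (-53,-6,-23)

-53,-6,-23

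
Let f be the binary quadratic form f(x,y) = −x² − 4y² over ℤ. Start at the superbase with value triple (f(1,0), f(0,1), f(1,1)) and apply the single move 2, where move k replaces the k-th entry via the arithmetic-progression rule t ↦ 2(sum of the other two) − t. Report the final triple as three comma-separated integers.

start (-1,-4,-5) = (f(1,0),f(0,1),f(1,1))
replace slot 2: 2·((-1)+(-5)) − (-4) = -8 → (-1,-8,-5)

-1,-8,-5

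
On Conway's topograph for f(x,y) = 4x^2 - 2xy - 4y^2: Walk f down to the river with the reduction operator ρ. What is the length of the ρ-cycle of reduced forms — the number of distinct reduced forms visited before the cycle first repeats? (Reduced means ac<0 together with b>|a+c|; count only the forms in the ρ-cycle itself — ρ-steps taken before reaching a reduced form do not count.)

D = 68, ⌊√D⌋ = 8
descent: ρ → (-4,2,4)  [lands on river]
river: ρ → (4,6,-2)
river: ρ → (-2,6,4)
river: ρ → (4,2,-4)
river: ρ → (-4,6,2)
river: ρ → (2,6,-4)
ρ-cycle length = 6 (tail of 1 descent step not counted)

6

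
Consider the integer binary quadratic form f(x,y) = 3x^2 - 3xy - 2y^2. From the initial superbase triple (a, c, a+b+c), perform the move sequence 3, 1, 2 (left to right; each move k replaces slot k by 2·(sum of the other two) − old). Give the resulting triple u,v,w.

start (3,-2,-2) = (f(1,0),f(0,1),f(1,1))
replace slot 3: 2·(3+(-2)) − (-2) = 4 → (3,-2,4)
replace slot 1: 2·((-2)+4) − 3 = 1 → (1,-2,4)
replace slot 2: 2·(1+4) − (-2) = 12 → (1,12,4)

1,12,4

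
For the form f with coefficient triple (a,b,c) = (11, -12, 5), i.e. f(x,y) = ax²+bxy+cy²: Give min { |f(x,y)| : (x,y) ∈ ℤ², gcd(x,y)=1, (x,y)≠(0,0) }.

translate: b→10 (≡-12 mod 22), so (11,-12,5)→(11,10,4)
flip: (11,10,4)→(4,-10,11)
translate: b→-2 (≡-10 mod 8), so (4,-10,11)→(4,-2,5)
reduced (well bottom): (4,-2,5) with a≤c, −a<b≤a
well minimum = a = 4

4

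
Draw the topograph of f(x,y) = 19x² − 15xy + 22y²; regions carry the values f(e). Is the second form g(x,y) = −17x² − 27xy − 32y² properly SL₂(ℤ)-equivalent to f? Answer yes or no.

D₁ = -1447, D₂ = -1447
f: reduced (well bottom): (19,-15,22) with a≤c, −a<b≤a
g is negative-definite; reduce −g:
−g: translate: b→-7 (≡27 mod 34), so (17,27,32)→(17,-7,22)
−g: reduced (well bottom): (17,-7,22) with a≤c, −a<b≤a
flip sign back: reduced form of g is (-17,7,-22)
reduced forms (19, -15, 22) vs (-17, 7, -22) ⇒ inequivalent

no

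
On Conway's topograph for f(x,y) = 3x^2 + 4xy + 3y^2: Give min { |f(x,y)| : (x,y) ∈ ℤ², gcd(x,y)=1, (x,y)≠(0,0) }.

translate: b→-2 (≡4 mod 6), so (3,4,3)→(3,-2,2)
flip: (3,-2,2)→(2,2,3)
reduced (well bottom): (2,2,3) with a≤c, −a<b≤a
well minimum = a = 2

2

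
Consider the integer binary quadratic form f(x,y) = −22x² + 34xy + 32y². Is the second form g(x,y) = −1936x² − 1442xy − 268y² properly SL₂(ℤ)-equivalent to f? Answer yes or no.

D₁ = 3972, D₂ = 3972
river cycle of f (length 8): (32, 30, -24), (-24, 18, 38), (38, 58, -4), (-4, 62, 8), (8, 50, -46), (-46, 42, 12), (12, 54, -22), (-22, 34, 32)
river cycle of g (length 8): (-22, 34, 32), (32, 30, -24), (-24, 18, 38), (38, 58, -4), (-4, 62, 8), (8, 50, -46), (-46, 42, 12), (12, 54, -22)
cycles coincide ⇒ equivalent

yes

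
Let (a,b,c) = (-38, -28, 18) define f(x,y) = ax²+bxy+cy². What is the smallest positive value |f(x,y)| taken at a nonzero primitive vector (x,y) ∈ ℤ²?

descent: ρ → (18,28,-38)  [lands on river]
river: ρ → (-38,48,8)
river: ρ → (8,48,-38)
river: ρ → (-38,28,18)
river: ρ → (18,44,-22)
river: ρ → (-22,44,18)
closes: descent 1, river 6
min |a| on river = 8

8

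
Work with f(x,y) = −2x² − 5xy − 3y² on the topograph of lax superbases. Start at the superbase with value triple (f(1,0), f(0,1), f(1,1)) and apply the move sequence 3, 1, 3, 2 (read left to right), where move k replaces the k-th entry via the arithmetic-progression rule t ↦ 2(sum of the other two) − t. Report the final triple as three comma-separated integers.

start (-2,-3,-10) = (f(1,0),f(0,1),f(1,1))
replace slot 3: 2·((-2)+(-3)) − (-10) = 0 → (-2,-3,0)
replace slot 1: 2·((-3)+0) − (-2) = -4 → (-4,-3,0)
replace slot 3: 2·((-4)+(-3)) − 0 = -14 → (-4,-3,-14)
replace slot 2: 2·((-4)+(-14)) − (-3) = -33 → (-4,-33,-14)

-4,-33,-14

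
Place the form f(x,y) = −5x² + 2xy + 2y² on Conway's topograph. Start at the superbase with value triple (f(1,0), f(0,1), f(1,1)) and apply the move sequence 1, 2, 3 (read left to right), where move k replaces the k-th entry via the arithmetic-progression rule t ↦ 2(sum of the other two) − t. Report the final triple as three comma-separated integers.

start (-5,2,-1) = (f(1,0),f(0,1),f(1,1))
replace slot 1: 2·(2+(-1)) − (-5) = 7 → (7,2,-1)
replace slot 2: 2·(7+(-1)) − 2 = 10 → (7,10,-1)
replace slot 3: 2·(7+10) − (-1) = 35 → (7,10,35)

7,10,35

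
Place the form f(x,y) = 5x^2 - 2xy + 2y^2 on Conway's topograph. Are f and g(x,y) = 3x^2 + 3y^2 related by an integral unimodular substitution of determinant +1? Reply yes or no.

D₁ = -36, D₂ = -36
f: flip: (5,-2,2)→(2,2,5)
f: reduced (well bottom): (2,2,5) with a≤c, −a<b≤a
g: reduced (well bottom): (3,0,3) with a≤c, −a<b≤a
reduced forms (2, 2, 5) vs (3, 0, 3) ⇒ inequivalent

no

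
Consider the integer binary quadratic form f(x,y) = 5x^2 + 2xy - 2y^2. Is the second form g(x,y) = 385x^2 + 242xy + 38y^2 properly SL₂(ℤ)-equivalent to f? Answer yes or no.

D₁ = 44, D₂ = 44
river cycle of f (length 2): (-2, 6, 1), (1, 6, -2)
river cycle of g (length 2): (1, 6, -2), (-2, 6, 1)
cycles coincide ⇒ equivalent

yes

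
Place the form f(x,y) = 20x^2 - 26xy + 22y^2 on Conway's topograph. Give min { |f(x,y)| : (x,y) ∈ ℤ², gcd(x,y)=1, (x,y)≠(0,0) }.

translate: b→14 (≡-26 mod 40), so (20,-26,22)→(20,14,16)
flip: (20,14,16)→(16,-14,20)
reduced (well bottom): (16,-14,20) with a≤c, −a<b≤a
well minimum = a = 16

16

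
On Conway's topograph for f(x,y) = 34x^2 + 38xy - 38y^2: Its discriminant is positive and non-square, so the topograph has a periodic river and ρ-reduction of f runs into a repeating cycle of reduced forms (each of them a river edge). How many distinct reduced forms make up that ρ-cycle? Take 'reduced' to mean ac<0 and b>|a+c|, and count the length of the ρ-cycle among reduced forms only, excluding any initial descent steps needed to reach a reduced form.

D = 6612, ⌊√D⌋ = 81
river: ρ → (-38,38,34)
river: ρ → (34,30,-42)
river: ρ → (-42,54,22)
river: ρ → (22,78,-6)
river: ρ → (-6,78,22)
river: ρ → (22,54,-42)
river: ρ → (-42,30,34)
river: ρ → (34,38,-38)
ρ-cycle length = 8 (tail of 0 descent steps not counted)

8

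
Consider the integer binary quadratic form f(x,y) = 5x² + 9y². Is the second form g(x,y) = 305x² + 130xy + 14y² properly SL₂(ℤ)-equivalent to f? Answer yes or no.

D₁ = -180, D₂ = -180
f: reduced (well bottom): (5,0,9) with a≤c, −a<b≤a
g: flip: (305,130,14)→(14,-130,305)
g: translate: b→10 (≡-130 mod 28), so (14,-130,305)→(14,10,5)
g: flip: (14,10,5)→(5,-10,14)
g: translate: b→0 (≡-10 mod 10), so (5,-10,14)→(5,0,9)
g: reduced (well bottom): (5,0,9) with a≤c, −a<b≤a
reduced forms (5, 0, 9) vs (5, 0, 9) ⇒ equivalent

yes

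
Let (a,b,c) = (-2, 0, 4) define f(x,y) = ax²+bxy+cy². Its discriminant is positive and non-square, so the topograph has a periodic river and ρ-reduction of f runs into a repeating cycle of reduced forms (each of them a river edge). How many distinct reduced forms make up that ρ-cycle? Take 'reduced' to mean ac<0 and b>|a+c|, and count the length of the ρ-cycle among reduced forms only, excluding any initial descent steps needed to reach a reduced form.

D = 32, ⌊√D⌋ = 5
descent: ρ → (4,0,-2)
descent: ρ → (-2,4,2)  [lands on river]
river: ρ → (2,4,-2)
ρ-cycle length = 2 (tail of 2 descent steps not counted)

2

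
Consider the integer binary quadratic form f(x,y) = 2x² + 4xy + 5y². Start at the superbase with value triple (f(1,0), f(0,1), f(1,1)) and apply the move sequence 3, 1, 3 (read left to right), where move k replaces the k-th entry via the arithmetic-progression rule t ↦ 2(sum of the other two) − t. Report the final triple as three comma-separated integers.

start (2,5,11) = (f(1,0),f(0,1),f(1,1))
replace slot 3: 2·(2+5) − 11 = 3 → (2,5,3)
replace slot 1: 2·(5+3) − 2 = 14 → (14,5,3)
replace slot 3: 2·(14+5) − 3 = 35 → (14,5,35)

14,5,35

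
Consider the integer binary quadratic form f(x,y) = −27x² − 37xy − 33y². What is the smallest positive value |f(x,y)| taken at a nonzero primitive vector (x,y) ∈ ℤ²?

translate: b→-17 (≡37 mod 54), so (27,37,33)→(27,-17,23)
flip: (27,-17,23)→(23,17,27)
reduced (well bottom): (23,17,27) with a≤c, −a<b≤a
well minimum |f| = |-23| = 23 (negative-definite)

23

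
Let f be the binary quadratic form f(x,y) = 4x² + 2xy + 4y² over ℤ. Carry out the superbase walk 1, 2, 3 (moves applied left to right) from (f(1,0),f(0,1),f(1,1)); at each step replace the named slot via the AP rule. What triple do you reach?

start (4,4,10) = (f(1,0),f(0,1),f(1,1))
replace slot 1: 2·(4+10) − 4 = 24 → (24,4,10)
replace slot 2: 2·(24+10) − 4 = 64 → (24,64,10)
replace slot 3: 2·(24+64) − 10 = 166 → (24,64,166)

24,64,166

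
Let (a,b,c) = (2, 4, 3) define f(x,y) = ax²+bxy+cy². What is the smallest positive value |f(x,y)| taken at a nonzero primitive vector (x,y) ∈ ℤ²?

translate: b→0 (≡4 mod 4), so (2,4,3)→(2,0,1)
flip: (2,0,1)→(1,0,2)
reduced (well bottom): (1,0,2) with a≤c, −a<b≤a
well minimum = a = 1

1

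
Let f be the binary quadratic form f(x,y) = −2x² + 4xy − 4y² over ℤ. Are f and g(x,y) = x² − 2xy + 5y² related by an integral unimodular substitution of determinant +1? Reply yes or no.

D₁ = -16, D₂ = -16
f is negative-definite; reduce −f:
−f: translate: b→0 (≡-4 mod 4), so (2,-4,4)→(2,0,2)
−f: reduced (well bottom): (2,0,2) with a≤c, −a<b≤a
flip sign back: reduced form of f is (-2,0,-2)
g: translate: b→0 (≡-2 mod 2), so (1,-2,5)→(1,0,4)
g: reduced (well bottom): (1,0,4) with a≤c, −a<b≤a
reduced forms (-2, 0, -2) vs (1, 0, 4) ⇒ inequivalent

no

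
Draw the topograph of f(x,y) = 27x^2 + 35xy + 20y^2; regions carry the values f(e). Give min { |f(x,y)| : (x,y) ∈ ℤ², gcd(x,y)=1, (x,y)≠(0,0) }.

translate: b→-19 (≡35 mod 54), so (27,35,20)→(27,-19,12)
flip: (27,-19,12)→(12,19,27)
translate: b→-5 (≡19 mod 24), so (12,19,27)→(12,-5,20)
reduced (well bottom): (12,-5,20) with a≤c, −a<b≤a
well minimum = a = 12

12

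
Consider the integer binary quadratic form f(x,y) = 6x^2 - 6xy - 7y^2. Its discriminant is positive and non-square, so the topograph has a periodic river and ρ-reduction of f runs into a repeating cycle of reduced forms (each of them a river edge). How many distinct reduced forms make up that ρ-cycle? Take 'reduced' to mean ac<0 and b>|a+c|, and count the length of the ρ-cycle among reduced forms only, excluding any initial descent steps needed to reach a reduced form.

D = 204, ⌊√D⌋ = 14
descent: ρ → (-7,6,6)  [lands on river]
river: ρ → (6,6,-7)
river: ρ → (-7,8,5)
river: ρ → (5,12,-3)
river: ρ → (-3,12,5)
river: ρ → (5,8,-7)
ρ-cycle length = 6 (tail of 1 descent step not counted)

6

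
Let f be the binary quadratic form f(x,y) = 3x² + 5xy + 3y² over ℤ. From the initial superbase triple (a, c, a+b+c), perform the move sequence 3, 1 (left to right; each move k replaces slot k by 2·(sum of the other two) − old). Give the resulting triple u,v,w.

start (3,3,11) = (f(1,0),f(0,1),f(1,1))
replace slot 3: 2·(3+3) − 11 = 1 → (3,3,1)
replace slot 1: 2·(3+1) − 3 = 5 → (5,3,1)

5,3,1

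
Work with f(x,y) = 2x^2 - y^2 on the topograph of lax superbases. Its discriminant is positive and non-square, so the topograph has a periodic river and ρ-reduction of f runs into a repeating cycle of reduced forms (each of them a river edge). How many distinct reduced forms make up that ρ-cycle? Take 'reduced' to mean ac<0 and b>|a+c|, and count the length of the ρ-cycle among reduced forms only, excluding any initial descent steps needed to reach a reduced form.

D = 8, ⌊√D⌋ = 2
descent: ρ → (-1,2,1)  [lands on river]
river: ρ → (1,2,-1)
ρ-cycle length = 2 (tail of 1 descent step not counted)

2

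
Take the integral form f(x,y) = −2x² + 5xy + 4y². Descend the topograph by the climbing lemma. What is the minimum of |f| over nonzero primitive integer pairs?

river: ρ → (4,3,-3)
river: ρ → (-3,3,4)
river: ρ → (4,5,-2)
river: ρ → (-2,7,1)
river: ρ → (1,7,-2)
river: ρ → (-2,5,4)
closes: descent 0, river 6
min |a| on river = 1

1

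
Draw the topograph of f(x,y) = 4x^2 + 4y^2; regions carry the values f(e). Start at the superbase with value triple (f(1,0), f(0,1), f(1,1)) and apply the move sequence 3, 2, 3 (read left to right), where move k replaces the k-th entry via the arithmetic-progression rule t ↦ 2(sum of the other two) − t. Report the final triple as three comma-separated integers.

start (4,4,8) = (f(1,0),f(0,1),f(1,1))
replace slot 3: 2·(4+4) − 8 = 8 → (4,4,8)
replace slot 2: 2·(4+8) − 4 = 20 → (4,20,8)
replace slot 3: 2·(4+20) − 8 = 40 → (4,20,40)

4,20,40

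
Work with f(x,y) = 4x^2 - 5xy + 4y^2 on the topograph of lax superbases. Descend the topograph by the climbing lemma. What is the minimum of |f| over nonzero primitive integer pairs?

translate: b→3 (≡-5 mod 8), so (4,-5,4)→(4,3,3)
flip: (4,3,3)→(3,-3,4)
translate: b→3 (≡-3 mod 6), so (3,-3,4)→(3,3,4)
reduced (well bottom): (3,3,4) with a≤c, −a<b≤a
well minimum = a = 3

3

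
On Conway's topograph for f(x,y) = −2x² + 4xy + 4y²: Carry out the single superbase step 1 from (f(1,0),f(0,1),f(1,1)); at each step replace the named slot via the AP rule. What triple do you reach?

start (-2,4,6) = (f(1,0),f(0,1),f(1,1))
replace slot 1: 2·(4+6) − (-2) = 22 → (22,4,6)

22,4,6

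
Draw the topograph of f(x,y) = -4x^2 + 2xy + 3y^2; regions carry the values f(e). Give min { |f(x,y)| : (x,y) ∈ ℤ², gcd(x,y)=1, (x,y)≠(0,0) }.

river: ρ → (3,4,-3)
river: ρ → (-3,2,4)
river: ρ → (4,6,-1)
river: ρ → (-1,6,4)
river: ρ → (4,2,-3)
river: ρ → (-3,4,3)
river: ρ → (3,2,-4)
river: ρ → (-4,6,1)
river: ρ → (1,6,-4)
river: ρ → (-4,2,3)
closes: descent 0, river 10
min |a| on river = 1

1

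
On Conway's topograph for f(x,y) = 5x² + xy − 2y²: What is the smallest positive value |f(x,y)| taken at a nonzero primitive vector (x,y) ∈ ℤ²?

descent: ρ → (-2,3,4)  [lands on river]
river: ρ → (4,5,-1)
river: ρ → (-1,5,4)
river: ρ → (4,3,-2)
river: ρ → (-2,5,2)
river: ρ → (2,3,-4)
river: ρ → (-4,5,1)
river: ρ → (1,5,-4)
river: ρ → (-4,3,2)
river: ρ → (2,5,-2)
closes: descent 1, river 10
min |a| on river = 1

1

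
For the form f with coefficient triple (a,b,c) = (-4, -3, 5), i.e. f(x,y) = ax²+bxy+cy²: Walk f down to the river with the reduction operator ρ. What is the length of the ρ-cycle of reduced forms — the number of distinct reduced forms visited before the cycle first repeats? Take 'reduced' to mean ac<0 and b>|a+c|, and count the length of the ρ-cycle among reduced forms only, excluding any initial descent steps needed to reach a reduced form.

D = 89, ⌊√D⌋ = 9
descent: ρ → (5,3,-4)  [lands on river]
river: ρ → (-4,5,4)
river: ρ → (4,3,-5)
river: ρ → (-5,7,2)
river: ρ → (2,9,-1)
river: ρ → (-1,9,2)
river: ρ → (2,7,-5)
river: ρ → (-5,3,4)
river: ρ → (4,5,-4)
river: ρ → (-4,3,5)
river: ρ → (5,7,-2)
river: ρ → (-2,9,1)
river: ρ → (1,9,-2)
river: ρ → (-2,7,5)
ρ-cycle length = 14 (tail of 1 descent step not counted)

14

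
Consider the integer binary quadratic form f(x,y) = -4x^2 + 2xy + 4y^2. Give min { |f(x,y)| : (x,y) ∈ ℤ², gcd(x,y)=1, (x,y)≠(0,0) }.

river: ρ → (4,6,-2)
river: ρ → (-2,6,4)
river: ρ → (4,2,-4)
river: ρ → (-4,6,2)
river: ρ → (2,6,-4)
river: ρ → (-4,2,4)
closes: descent 0, river 6
min |a| on river = 2

2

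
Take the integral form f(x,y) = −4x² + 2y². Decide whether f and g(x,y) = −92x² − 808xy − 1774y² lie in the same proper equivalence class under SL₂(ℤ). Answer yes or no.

D₁ = 32, D₂ = 32
river cycle of f (length 2): (2, 4, -2), (-2, 4, 2)
river cycle of g (length 2): (-2, 4, 2), (2, 4, -2)
cycles coincide ⇒ equivalent

yes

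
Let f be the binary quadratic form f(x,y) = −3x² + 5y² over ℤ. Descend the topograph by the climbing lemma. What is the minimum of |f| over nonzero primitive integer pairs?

descent: ρ → (5,0,-3)
descent: ρ → (-3,6,2)  [lands on river]
river: ρ → (2,6,-3)
closes: descent 2, river 2
min |a| on river = 2

2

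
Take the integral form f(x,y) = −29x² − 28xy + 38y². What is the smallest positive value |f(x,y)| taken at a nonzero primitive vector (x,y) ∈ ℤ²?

descent: ρ → (38,28,-29)  [lands on river]
river: ρ → (-29,30,37)
river: ρ → (37,44,-22)
river: ρ → (-22,44,37)
river: ρ → (37,30,-29)
river: ρ → (-29,28,38)
river: ρ → (38,48,-19)
river: ρ → (-19,66,11)
river: ρ → (11,66,-19)
river: ρ → (-19,48,38)
closes: descent 1, river 10
min |a| on river = 11

11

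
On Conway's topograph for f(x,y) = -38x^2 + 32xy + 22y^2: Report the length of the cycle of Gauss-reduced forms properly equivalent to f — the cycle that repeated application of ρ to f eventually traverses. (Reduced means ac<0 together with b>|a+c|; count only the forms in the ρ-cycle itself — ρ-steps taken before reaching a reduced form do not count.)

D = 4368, ⌊√D⌋ = 66
river: ρ → (22,56,-14)
river: ρ → (-14,56,22)
river: ρ → (22,32,-38)
river: ρ → (-38,44,16)
river: ρ → (16,52,-26)
river: ρ → (-26,52,16)
river: ρ → (16,44,-38)
river: ρ → (-38,32,22)
ρ-cycle length = 8 (tail of 0 descent steps not counted)

8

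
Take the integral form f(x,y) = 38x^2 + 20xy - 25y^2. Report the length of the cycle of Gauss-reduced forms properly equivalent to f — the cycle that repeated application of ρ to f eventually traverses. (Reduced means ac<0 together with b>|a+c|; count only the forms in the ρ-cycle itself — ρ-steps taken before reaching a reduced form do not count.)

D = 4200, ⌊√D⌋ = 64
river: ρ → (-25,30,33)
river: ρ → (33,36,-22)
river: ρ → (-22,52,17)
river: ρ → (17,50,-25)
river: ρ → (-25,50,17)
river: ρ → (17,52,-22)
river: ρ → (-22,36,33)
river: ρ → (33,30,-25)
river: ρ → (-25,20,38)
river: ρ → (38,56,-7)
river: ρ → (-7,56,38)
river: ρ → (38,20,-25)
ρ-cycle length = 12 (tail of 0 descent steps not counted)

12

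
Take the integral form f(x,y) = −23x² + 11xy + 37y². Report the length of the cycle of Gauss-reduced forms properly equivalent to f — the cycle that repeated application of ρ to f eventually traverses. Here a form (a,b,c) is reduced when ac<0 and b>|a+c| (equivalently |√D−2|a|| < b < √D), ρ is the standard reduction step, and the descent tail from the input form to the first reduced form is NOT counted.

D = 3525, ⌊√D⌋ = 59
descent: ρ → (37,-11,-23)
descent: ρ → (-23,57,3)  [lands on river]
river: ρ → (3,57,-23)
river: ρ → (-23,35,25)
river: ρ → (25,15,-33)
river: ρ → (-33,51,7)
river: ρ → (7,47,-47)
river: ρ → (-47,47,7)
river: ρ → (7,51,-33)
river: ρ → (-33,15,25)
river: ρ → (25,35,-23)
ρ-cycle length = 10 (tail of 2 descent steps not counted)

10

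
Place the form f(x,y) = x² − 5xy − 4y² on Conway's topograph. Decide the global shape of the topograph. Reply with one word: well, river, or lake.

D = b²−4ac = (-5)² − 4·1·(-4) = 41
D > 0 non-square ⇒ indefinite ⇒ periodic river

river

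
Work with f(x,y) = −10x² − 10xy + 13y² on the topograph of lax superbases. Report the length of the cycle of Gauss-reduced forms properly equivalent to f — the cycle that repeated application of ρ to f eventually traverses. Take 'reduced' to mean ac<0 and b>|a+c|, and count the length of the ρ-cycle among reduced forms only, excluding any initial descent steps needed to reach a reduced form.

D = 620, ⌊√D⌋ = 24
descent: ρ → (13,10,-10)  [lands on river]
river: ρ → (-10,10,13)
river: ρ → (13,16,-7)
river: ρ → (-7,12,17)
river: ρ → (17,22,-2)
river: ρ → (-2,22,17)
river: ρ → (17,12,-7)
river: ρ → (-7,16,13)
ρ-cycle length = 8 (tail of 1 descent step not counted)

8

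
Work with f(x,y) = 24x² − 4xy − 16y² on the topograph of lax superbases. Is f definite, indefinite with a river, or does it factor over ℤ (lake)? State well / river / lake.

D = b²−4ac = (-4)² − 4·24·(-16) = 1552
D > 0 non-square ⇒ indefinite ⇒ periodic river

river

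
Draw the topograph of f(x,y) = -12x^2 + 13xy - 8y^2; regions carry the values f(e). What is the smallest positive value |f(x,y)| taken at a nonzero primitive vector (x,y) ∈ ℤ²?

translate: b→11 (≡-13 mod 24), so (12,-13,8)→(12,11,7)
flip: (12,11,7)→(7,-11,12)
translate: b→3 (≡-11 mod 14), so (7,-11,12)→(7,3,8)
reduced (well bottom): (7,3,8) with a≤c, −a<b≤a
well minimum |f| = |-7| = 7 (negative-definite)

7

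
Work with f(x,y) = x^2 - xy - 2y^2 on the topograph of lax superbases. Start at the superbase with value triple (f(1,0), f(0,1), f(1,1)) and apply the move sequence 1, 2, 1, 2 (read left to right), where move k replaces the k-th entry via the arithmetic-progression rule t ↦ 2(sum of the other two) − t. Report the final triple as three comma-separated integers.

start (1,-2,-2) = (f(1,0),f(0,1),f(1,1))
replace slot 1: 2·((-2)+(-2)) − 1 = -9 → (-9,-2,-2)
replace slot 2: 2·((-9)+(-2)) − (-2) = -20 → (-9,-20,-2)
replace slot 1: 2·((-20)+(-2)) − (-9) = -35 → (-35,-20,-2)
replace slot 2: 2·((-35)+(-2)) − (-20) = -54 → (-35,-54,-2)

-35,-54,-2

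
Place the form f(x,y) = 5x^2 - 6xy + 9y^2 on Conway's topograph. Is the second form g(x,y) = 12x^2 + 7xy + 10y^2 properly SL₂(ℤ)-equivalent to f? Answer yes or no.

D₁ = -144, D₂ = -431
discriminants differ ⇒ not SL₂(ℤ)-equivalent

no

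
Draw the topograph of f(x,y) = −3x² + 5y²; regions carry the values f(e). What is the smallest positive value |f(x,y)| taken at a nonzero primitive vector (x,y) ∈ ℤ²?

descent: ρ → (5,0,-3)
descent: ρ → (-3,6,2)  [lands on river]
river: ρ → (2,6,-3)
closes: descent 2, river 2
min |a| on river = 2

2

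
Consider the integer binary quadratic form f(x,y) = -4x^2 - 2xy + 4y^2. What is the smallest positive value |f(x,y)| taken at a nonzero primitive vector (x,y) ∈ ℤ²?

descent: ρ → (4,2,-4)  [lands on river]
river: ρ → (-4,6,2)
river: ρ → (2,6,-4)
river: ρ → (-4,2,4)
river: ρ → (4,6,-2)
river: ρ → (-2,6,4)
closes: descent 1, river 6
min |a| on river = 2

2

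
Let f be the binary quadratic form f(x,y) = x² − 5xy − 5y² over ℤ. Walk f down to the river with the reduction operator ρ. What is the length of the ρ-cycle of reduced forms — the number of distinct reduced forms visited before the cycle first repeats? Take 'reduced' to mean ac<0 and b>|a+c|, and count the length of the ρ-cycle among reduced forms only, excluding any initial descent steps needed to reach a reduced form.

D = 45, ⌊√D⌋ = 6
descent: ρ → (-5,5,1)  [lands on river]
river: ρ → (1,5,-5)
ρ-cycle length = 2 (tail of 1 descent step not counted)

2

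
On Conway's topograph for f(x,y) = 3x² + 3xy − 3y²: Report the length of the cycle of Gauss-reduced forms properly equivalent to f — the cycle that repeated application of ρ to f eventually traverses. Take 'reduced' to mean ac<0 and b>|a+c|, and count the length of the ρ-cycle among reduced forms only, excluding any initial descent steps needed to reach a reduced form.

D = 45, ⌊√D⌋ = 6
river: ρ → (-3,3,3)
river: ρ → (3,3,-3)
ρ-cycle length = 2 (tail of 0 descent steps not counted)

2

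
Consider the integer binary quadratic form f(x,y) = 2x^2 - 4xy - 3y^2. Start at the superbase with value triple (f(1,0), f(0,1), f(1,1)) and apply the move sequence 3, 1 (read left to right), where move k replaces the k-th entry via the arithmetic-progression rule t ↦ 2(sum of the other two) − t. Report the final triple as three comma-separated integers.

start (2,-3,-5) = (f(1,0),f(0,1),f(1,1))
replace slot 3: 2·(2+(-3)) − (-5) = 3 → (2,-3,3)
replace slot 1: 2·((-3)+3) − 2 = -2 → (-2,-3,3)

-2,-3,3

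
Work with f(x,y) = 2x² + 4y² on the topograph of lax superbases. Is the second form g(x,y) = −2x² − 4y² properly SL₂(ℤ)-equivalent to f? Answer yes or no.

D₁ = -32, D₂ = -32
f: reduced (well bottom): (2,0,4) with a≤c, −a<b≤a
g is negative-definite; reduce −g:
−g: reduced (well bottom): (2,0,4) with a≤c, −a<b≤a
flip sign back: reduced form of g is (-2,0,-4)
reduced forms (2, 0, 4) vs (-2, 0, -4) ⇒ inequivalent

no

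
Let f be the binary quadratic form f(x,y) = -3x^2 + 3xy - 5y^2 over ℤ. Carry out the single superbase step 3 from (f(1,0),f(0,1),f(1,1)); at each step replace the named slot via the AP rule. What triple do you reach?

start (-3,-5,-5) = (f(1,0),f(0,1),f(1,1))
replace slot 3: 2·((-3)+(-5)) − (-5) = -11 → (-3,-5,-11)

-3,-5,-11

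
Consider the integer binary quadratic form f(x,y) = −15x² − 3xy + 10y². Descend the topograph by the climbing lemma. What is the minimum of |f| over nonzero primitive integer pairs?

descent: ρ → (10,23,-2)  [lands on river]
river: ρ → (-2,21,21)
river: ρ → (21,21,-2)
river: ρ → (-2,23,10)
river: ρ → (10,17,-8)
river: ρ → (-8,15,12)
river: ρ → (12,9,-11)
river: ρ → (-11,13,10)
river: ρ → (10,7,-14)
river: ρ → (-14,21,3)
river: ρ → (3,21,-14)
river: ρ → (-14,7,10)
river: ρ → (10,13,-11)
river: ρ → (-11,9,12)
river: ρ → (12,15,-8)
river: ρ → (-8,17,10)
closes: descent 1, river 16
min |a| on river = 2

2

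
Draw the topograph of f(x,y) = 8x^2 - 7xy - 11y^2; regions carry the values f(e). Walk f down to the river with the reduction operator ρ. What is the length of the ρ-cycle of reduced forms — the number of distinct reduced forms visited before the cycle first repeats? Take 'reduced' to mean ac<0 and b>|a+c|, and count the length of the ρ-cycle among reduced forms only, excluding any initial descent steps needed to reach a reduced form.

D = 401, ⌊√D⌋ = 20
descent: ρ → (-11,7,8)  [lands on river]
river: ρ → (8,9,-10)
river: ρ → (-10,11,7)
river: ρ → (7,17,-4)
river: ρ → (-4,15,11)
river: ρ → (11,7,-8)
river: ρ → (-8,9,10)
river: ρ → (10,11,-7)
river: ρ → (-7,17,4)
river: ρ → (4,15,-11)
ρ-cycle length = 10 (tail of 1 descent step not counted)

10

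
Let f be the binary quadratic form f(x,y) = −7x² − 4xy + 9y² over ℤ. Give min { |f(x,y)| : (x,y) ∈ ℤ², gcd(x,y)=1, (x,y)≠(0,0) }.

descent: ρ → (9,4,-7)  [lands on river]
river: ρ → (-7,10,6)
river: ρ → (6,14,-3)
river: ρ → (-3,16,1)
river: ρ → (1,16,-3)
river: ρ → (-3,14,6)
river: ρ → (6,10,-7)
river: ρ → (-7,4,9)
river: ρ → (9,14,-2)
river: ρ → (-2,14,9)
closes: descent 1, river 10
min |a| on river = 1

1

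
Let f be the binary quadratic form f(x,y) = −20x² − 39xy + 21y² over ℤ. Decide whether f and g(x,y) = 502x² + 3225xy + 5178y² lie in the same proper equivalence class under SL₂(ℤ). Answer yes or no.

D₁ = 3201, D₂ = 3201
river cycle of f (length 12): (21, 39, -20), (-20, 41, 19), (19, 35, -26), (-26, 17, 28), (28, 39, -15), (-15, 51, 10), (10, 49, -20), (-20, 31, 28), (28, 25, -23), (-23, 21, 30), … (2 more)
river cycle of g (length 12): (21, 39, -20), (-20, 41, 19), (19, 35, -26), (-26, 17, 28), (28, 39, -15), (-15, 51, 10), (10, 49, -20), (-20, 31, 28), (28, 25, -23), (-23, 21, 30), … (2 more)
cycles coincide ⇒ equivalent

yes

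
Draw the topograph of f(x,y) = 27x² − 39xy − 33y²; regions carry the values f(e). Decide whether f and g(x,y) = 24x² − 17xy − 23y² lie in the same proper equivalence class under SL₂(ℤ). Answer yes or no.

D₁ = 5085, D₂ = 2497
discriminants differ ⇒ not SL₂(ℤ)-equivalent

no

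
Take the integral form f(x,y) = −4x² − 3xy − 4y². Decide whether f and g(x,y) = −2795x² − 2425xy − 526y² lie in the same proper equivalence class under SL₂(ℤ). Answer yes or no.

D₁ = -55, D₂ = -55
f is negative-definite; reduce −f:
−f: reduced (well bottom): (4,3,4) with a≤c, −a<b≤a
flip sign back: reduced form of f is (-4,-3,-4)
g is negative-definite; reduce −g:
−g: flip: (2795,2425,526)→(526,-2425,2795)
−g: translate: b→-321 (≡-2425 mod 1052), so (526,-2425,2795)→(526,-321,49)
−g: flip: (526,-321,49)→(49,321,526)
−g: translate: b→27 (≡321 mod 98), so (49,321,526)→(49,27,4)
−g: flip: (49,27,4)→(4,-27,49)
−g: translate: b→-3 (≡-27 mod 8), so (4,-27,49)→(4,-3,4)
−g: flip: (4,-3,4)→(4,3,4)
−g: reduced (well bottom): (4,3,4) with a≤c, −a<b≤a
flip sign back: reduced form of g is (-4,-3,-4)
reduced forms (-4, -3, -4) vs (-4, -3, -4) ⇒ equivalent

yes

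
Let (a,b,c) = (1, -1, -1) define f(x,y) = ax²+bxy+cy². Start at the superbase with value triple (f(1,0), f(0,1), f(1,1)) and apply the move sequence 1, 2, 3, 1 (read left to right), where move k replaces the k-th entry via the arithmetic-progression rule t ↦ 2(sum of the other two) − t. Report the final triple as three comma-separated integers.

start (1,-1,-1) = (f(1,0),f(0,1),f(1,1))
replace slot 1: 2·((-1)+(-1)) − 1 = -5 → (-5,-1,-1)
replace slot 2: 2·((-5)+(-1)) − (-1) = -11 → (-5,-11,-1)
replace slot 3: 2·((-5)+(-11)) − (-1) = -31 → (-5,-11,-31)
replace slot 1: 2·((-11)+(-31)) − (-5) = -79 → (-79,-11,-31)

-79,-11,-31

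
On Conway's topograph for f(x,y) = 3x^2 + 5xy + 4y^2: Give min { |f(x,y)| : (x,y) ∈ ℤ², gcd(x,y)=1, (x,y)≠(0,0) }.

translate: b→-1 (≡5 mod 6), so (3,5,4)→(3,-1,2)
flip: (3,-1,2)→(2,1,3)
reduced (well bottom): (2,1,3) with a≤c, −a<b≤a
well minimum = a = 2

2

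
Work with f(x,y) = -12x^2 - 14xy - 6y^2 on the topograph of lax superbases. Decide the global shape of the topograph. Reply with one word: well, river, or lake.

D = b²−4ac = (-14)² − 4·(-12)·(-6) = -92
D < 0 ⇒ definite ⇒ every region one sign ⇒ single well

well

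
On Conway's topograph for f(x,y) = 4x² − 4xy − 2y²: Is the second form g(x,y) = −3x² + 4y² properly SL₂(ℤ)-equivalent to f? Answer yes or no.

D₁ = 48, D₂ = 48
river cycle of f (length 2): (-2, 4, 4), (4, 4, -2)
river cycle of g (length 2): (-3, 6, 1), (1, 6, -3)
cycles differ ⇒ inequivalent

no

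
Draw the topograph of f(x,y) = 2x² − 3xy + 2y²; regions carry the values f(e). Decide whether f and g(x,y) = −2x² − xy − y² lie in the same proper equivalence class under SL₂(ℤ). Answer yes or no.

D₁ = -7, D₂ = -7
f: translate: b→1 (≡-3 mod 4), so (2,-3,2)→(2,1,1)
f: flip: (2,1,1)→(1,-1,2)
f: translate: b→1 (≡-1 mod 2), so (1,-1,2)→(1,1,2)
f: reduced (well bottom): (1,1,2) with a≤c, −a<b≤a
g is negative-definite; reduce −g:
−g: flip: (2,1,1)→(1,-1,2)
−g: translate: b→1 (≡-1 mod 2), so (1,-1,2)→(1,1,2)
−g: reduced (well bottom): (1,1,2) with a≤c, −a<b≤a
flip sign back: reduced form of g is (-1,-1,-2)
reduced forms (1, 1, 2) vs (-1, -1, -2) ⇒ inequivalent

no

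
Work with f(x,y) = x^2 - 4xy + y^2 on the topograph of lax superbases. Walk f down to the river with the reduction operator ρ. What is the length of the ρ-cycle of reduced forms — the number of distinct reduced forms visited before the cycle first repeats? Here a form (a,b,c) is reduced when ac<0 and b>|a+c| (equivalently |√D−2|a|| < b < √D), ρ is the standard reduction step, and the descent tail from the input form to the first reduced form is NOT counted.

D = 12, ⌊√D⌋ = 3
descent: ρ → (1,2,-2)  [lands on river]
river: ρ → (-2,2,1)
ρ-cycle length = 2 (tail of 1 descent step not counted)

2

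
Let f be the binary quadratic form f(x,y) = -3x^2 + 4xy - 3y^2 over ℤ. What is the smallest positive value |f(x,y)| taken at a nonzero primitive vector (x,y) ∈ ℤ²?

translate: b→2 (≡-4 mod 6), so (3,-4,3)→(3,2,2)
flip: (3,2,2)→(2,-2,3)
translate: b→2 (≡-2 mod 4), so (2,-2,3)→(2,2,3)
reduced (well bottom): (2,2,3) with a≤c, −a<b≤a
well minimum |f| = |-2| = 2 (negative-definite)

2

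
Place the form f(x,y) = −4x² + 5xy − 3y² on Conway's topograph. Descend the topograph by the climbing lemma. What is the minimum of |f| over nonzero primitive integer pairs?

translate: b→3 (≡-5 mod 8), so (4,-5,3)→(4,3,2)
flip: (4,3,2)→(2,-3,4)
translate: b→1 (≡-3 mod 4), so (2,-3,4)→(2,1,3)
reduced (well bottom): (2,1,3) with a≤c, −a<b≤a
well minimum |f| = |-2| = 2 (negative-definite)

2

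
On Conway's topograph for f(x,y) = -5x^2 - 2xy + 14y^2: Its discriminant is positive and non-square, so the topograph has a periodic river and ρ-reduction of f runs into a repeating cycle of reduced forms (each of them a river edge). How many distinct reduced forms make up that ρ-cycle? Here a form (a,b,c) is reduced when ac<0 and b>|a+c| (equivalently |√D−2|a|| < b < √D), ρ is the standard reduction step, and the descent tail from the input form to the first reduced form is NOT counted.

D = 284, ⌊√D⌋ = 16
descent: ρ → (14,2,-5)
descent: ρ → (-5,8,11)  [lands on river]
river: ρ → (11,14,-2)
river: ρ → (-2,14,11)
river: ρ → (11,8,-5)
river: ρ → (-5,12,7)
river: ρ → (7,16,-1)
river: ρ → (-1,16,7)
river: ρ → (7,12,-5)
ρ-cycle length = 8 (tail of 2 descent steps not counted)

8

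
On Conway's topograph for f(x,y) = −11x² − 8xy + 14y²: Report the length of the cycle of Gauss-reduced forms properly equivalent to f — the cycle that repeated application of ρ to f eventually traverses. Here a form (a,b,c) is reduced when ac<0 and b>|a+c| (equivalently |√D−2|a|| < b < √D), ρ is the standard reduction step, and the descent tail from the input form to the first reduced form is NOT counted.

D = 680, ⌊√D⌋ = 26
descent: ρ → (14,8,-11)  [lands on river]
river: ρ → (-11,14,11)
river: ρ → (11,8,-14)
river: ρ → (-14,20,5)
river: ρ → (5,20,-14)
river: ρ → (-14,8,11)
river: ρ → (11,14,-11)
river: ρ → (-11,8,14)
river: ρ → (14,20,-5)
river: ρ → (-5,20,14)
ρ-cycle length = 10 (tail of 1 descent step not counted)

10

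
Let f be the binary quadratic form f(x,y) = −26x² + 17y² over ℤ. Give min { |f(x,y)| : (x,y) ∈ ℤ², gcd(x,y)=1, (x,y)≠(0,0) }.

descent: ρ → (17,34,-9)  [lands on river]
river: ρ → (-9,38,9)
river: ρ → (9,34,-17)
river: ρ → (-17,34,9)
river: ρ → (9,38,-9)
river: ρ → (-9,34,17)
closes: descent 1, river 6
min |a| on river = 9

9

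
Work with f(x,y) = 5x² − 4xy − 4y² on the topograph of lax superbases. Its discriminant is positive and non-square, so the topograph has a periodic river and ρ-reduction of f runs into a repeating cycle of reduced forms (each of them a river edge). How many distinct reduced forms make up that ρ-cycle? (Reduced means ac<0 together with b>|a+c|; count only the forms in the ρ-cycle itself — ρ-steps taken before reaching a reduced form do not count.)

D = 96, ⌊√D⌋ = 9
descent: ρ → (-4,4,5)  [lands on river]
river: ρ → (5,6,-3)
river: ρ → (-3,6,5)
river: ρ → (5,4,-4)
ρ-cycle length = 4 (tail of 1 descent step not counted)

4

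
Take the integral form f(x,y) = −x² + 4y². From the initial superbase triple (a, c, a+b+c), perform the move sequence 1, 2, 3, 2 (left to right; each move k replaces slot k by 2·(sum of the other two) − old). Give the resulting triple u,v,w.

start (-1,4,3) = (f(1,0),f(0,1),f(1,1))
replace slot 1: 2·(4+3) − (-1) = 15 → (15,4,3)
replace slot 2: 2·(15+3) − 4 = 32 → (15,32,3)
replace slot 3: 2·(15+32) − 3 = 91 → (15,32,91)
replace slot 2: 2·(15+91) − 32 = 180 → (15,180,91)

15,180,91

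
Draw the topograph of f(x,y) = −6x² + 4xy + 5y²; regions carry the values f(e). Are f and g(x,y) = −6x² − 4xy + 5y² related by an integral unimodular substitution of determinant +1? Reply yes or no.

D₁ = 136, D₂ = 136
river cycle of f (length 6): (5, 6, -5), (-5, 4, 6), (6, 8, -3), (-3, 10, 3), (3, 8, -6), (-6, 4, 5)
river cycle of g (length 6): (5, 4, -6), (-6, 8, 3), (3, 10, -3), (-3, 8, 6), (6, 4, -5), (-5, 6, 5)
cycles differ ⇒ inequivalent

no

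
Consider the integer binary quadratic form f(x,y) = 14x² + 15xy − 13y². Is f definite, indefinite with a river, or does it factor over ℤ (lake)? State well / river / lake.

D = b²−4ac = 15² − 4·14·(-13) = 953
D > 0 non-square ⇒ indefinite ⇒ periodic river

river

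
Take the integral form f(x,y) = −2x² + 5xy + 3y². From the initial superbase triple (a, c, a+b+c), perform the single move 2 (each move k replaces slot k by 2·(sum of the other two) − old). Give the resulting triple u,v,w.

start (-2,3,6) = (f(1,0),f(0,1),f(1,1))
replace slot 2: 2·((-2)+6) − 3 = 5 → (-2,5,6)

-2,5,6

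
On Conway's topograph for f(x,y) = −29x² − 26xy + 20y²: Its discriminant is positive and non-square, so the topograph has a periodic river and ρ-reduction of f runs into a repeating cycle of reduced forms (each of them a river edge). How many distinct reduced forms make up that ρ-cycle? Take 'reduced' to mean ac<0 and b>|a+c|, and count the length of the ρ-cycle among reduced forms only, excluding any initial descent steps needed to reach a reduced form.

D = 2996, ⌊√D⌋ = 54
descent: ρ → (20,26,-29)  [lands on river]
river: ρ → (-29,32,17)
river: ρ → (17,36,-25)
river: ρ → (-25,14,28)
river: ρ → (28,42,-11)
river: ρ → (-11,46,20)
river: ρ → (20,34,-23)
river: ρ → (-23,12,31)
river: ρ → (31,50,-4)
river: ρ → (-4,54,5)
river: ρ → (5,46,-44)
river: ρ → (-44,42,7)
river: ρ → (7,42,-44)
river: ρ → (-44,46,5)
river: ρ → (5,54,-4)
river: ρ → (-4,50,31)
river: ρ → (31,12,-23)
river: ρ → (-23,34,20)
river: ρ → (20,46,-11)
river: ρ → (-11,42,28)
river: ρ → (28,14,-25)
river: ρ → (-25,36,17)
river: ρ → (17,32,-29)
river: ρ → (-29,26,20)
river: ρ → (20,54,-1)
river: ρ → (-1,54,20)
ρ-cycle length = 26 (tail of 1 descent step not counted)

26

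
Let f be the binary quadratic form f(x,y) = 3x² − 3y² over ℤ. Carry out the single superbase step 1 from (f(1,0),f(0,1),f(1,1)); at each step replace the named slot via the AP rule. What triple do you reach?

start (3,-3,0) = (f(1,0),f(0,1),f(1,1))
replace slot 1: 2·((-3)+0) − 3 = -9 → (-9,-3,0)

-9,-3,0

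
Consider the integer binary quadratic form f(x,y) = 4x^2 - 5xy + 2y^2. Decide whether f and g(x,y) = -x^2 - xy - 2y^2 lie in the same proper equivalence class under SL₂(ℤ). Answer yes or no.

D₁ = -7, D₂ = -7
f: translate: b→3 (≡-5 mod 8), so (4,-5,2)→(4,3,1)
f: flip: (4,3,1)→(1,-3,4)
f: translate: b→1 (≡-3 mod 2), so (1,-3,4)→(1,1,2)
f: reduced (well bottom): (1,1,2) with a≤c, −a<b≤a
g is negative-definite; reduce −g:
−g: reduced (well bottom): (1,1,2) with a≤c, −a<b≤a
flip sign back: reduced form of g is (-1,-1,-2)
reduced forms (1, 1, 2) vs (-1, -1, -2) ⇒ inequivalent

no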